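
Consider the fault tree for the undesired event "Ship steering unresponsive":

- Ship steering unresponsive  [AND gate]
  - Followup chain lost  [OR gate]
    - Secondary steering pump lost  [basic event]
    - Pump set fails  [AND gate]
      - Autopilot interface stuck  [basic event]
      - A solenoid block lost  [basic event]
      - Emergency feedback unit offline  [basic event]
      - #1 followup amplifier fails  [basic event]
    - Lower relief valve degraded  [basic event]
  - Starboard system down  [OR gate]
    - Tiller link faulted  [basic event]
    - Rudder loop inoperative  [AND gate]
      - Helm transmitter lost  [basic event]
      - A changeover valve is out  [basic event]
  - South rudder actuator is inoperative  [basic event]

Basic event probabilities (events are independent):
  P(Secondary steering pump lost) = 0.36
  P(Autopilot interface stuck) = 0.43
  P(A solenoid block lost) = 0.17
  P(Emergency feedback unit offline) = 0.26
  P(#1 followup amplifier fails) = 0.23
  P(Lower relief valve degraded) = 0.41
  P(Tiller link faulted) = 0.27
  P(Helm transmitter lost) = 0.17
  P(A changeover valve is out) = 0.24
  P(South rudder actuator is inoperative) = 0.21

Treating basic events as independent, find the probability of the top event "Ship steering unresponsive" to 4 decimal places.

0.0393

P(Pump set fails) [AND] = 0.43 × 0.17 × 0.26 × 0.23 = 0.004371
P(Followup chain lost) [OR] = 1 − (1−0.36) × (1−0.004371) × (1−0.41) = 0.624050
P(Rudder loop inoperative) [AND] = 0.17 × 0.24 = 0.040800
P(Starboard system down) [OR] = 1 − (1−0.27) × (1−0.040800) = 0.299784
P(Ship steering unresponsive) [AND] = 0.624050 × 0.299784 × 0.21 = 0.039287
Rounded to 4 decimal places: P(Ship steering unresponsive) ≈ 0.0393.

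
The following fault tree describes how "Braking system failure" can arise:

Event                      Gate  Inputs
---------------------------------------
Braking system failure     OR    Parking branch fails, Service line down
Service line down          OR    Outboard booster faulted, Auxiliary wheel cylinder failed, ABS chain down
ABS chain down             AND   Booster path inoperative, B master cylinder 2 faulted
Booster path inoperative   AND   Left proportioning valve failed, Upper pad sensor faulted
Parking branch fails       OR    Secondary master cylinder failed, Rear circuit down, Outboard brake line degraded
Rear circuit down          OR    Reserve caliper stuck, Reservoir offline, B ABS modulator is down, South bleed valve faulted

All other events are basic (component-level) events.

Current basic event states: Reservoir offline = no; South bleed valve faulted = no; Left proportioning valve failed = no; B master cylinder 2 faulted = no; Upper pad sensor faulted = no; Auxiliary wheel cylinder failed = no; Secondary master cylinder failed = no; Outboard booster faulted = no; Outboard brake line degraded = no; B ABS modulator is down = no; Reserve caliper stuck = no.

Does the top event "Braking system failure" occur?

Rear circuit down [OR]: Reserve caliper stuck=not, Reservoir offline=not, B ABS modulator is down=not, South bleed valve faulted=not → no input occurs → does not occur.
Parking branch fails [OR]: Secondary master cylinder failed=not, Rear circuit down=not, Outboard brake line degraded=not → no input occurs → does not occur.
Booster path inoperative [AND]: Left proportioning valve failed=not, Upper pad sensor faulted=not → not all inputs occur → does not occur.
ABS chain down [AND]: Booster path inoperative=not, B master cylinder 2 faulted=not → not all inputs occur → does not occur.
Service line down [OR]: Outboard booster faulted=not, Auxiliary wheel cylinder failed=not, ABS chain down=not → no input occurs → does not occur.
Braking system failure [OR]: Parking branch fails=not, Service line down=not → no input occurs → does not occur.

No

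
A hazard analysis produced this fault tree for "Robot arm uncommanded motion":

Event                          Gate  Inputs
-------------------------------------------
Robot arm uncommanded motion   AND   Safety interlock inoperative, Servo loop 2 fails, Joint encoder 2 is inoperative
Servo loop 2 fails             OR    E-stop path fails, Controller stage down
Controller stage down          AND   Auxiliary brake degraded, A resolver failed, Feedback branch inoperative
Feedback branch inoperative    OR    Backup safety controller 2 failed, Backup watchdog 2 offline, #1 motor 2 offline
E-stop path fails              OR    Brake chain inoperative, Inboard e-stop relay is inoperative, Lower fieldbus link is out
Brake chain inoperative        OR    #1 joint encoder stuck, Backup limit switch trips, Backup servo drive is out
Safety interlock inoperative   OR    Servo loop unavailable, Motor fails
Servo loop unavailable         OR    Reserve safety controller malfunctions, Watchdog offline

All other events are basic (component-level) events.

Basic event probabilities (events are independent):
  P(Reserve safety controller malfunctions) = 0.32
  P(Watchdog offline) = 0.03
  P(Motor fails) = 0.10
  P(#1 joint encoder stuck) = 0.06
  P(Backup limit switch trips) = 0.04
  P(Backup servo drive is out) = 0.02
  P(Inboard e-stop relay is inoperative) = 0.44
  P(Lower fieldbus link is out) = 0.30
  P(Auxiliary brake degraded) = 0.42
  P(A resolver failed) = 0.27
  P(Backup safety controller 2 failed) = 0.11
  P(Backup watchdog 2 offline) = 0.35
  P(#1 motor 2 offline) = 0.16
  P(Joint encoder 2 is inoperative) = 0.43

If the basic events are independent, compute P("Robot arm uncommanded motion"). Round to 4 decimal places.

0.1177

P(Servo loop unavailable) [OR] = 1 − (1−0.32) × (1−0.03) = 0.340400
P(Safety interlock inoperative) [OR] = 1 − (1−0.340400) × (1−0.10) = 0.406360
P(Brake chain inoperative) [OR] = 1 − (1−0.06) × (1−0.04) × (1−0.02) = 0.115648
P(E-stop path fails) [OR] = 1 − (1−0.115648) × (1−0.44) × (1−0.30) = 0.653334
P(Feedback branch inoperative) [OR] = 1 − (1−0.11) × (1−0.35) × (1−0.16) = 0.514060
P(Controller stage down) [AND] = 0.42 × 0.27 × 0.514060 = 0.058294
P(Servo loop 2 fails) [OR] = 1 − (1−0.653334) × (1−0.058294) = 0.673543
P(Robot arm uncommanded motion) [AND] = 0.406360 × 0.673543 × 0.43 = 0.117691
Rounded to 4 decimal places: P(Robot arm uncommanded motion) ≈ 0.1177.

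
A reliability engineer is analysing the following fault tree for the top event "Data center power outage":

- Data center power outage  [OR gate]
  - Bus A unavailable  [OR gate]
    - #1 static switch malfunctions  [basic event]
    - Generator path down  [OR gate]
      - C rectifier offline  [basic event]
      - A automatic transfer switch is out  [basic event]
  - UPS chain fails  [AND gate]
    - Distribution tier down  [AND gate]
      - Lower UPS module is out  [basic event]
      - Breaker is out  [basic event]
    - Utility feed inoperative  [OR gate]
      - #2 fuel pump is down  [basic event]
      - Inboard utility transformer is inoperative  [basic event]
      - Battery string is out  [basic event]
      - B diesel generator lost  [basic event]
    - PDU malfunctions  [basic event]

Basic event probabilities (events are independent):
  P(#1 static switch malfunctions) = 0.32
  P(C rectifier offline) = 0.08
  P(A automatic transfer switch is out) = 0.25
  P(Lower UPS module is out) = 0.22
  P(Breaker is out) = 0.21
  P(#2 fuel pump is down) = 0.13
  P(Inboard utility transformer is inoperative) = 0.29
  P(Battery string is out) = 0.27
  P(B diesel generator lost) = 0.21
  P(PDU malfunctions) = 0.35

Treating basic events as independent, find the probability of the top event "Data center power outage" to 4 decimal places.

0.5357

P(Generator path down) [OR] = 1 − (1−0.08) × (1−0.25) = 0.310000
P(Bus A unavailable) [OR] = 1 − (1−0.32) × (1−0.310000) = 0.530800
P(Distribution tier down) [AND] = 0.22 × 0.21 = 0.046200
P(Utility feed inoperative) [OR] = 1 − (1−0.13) × (1−0.29) × (1−0.27) × (1−0.21) = 0.643772
P(UPS chain fails) [AND] = 0.046200 × 0.643772 × 0.35 = 0.010410
P(Data center power outage) [OR] = 1 − (1−0.530800) × (1−0.010410) = 0.535684
Rounded to 4 decimal places: P(Data center power outage) ≈ 0.5357.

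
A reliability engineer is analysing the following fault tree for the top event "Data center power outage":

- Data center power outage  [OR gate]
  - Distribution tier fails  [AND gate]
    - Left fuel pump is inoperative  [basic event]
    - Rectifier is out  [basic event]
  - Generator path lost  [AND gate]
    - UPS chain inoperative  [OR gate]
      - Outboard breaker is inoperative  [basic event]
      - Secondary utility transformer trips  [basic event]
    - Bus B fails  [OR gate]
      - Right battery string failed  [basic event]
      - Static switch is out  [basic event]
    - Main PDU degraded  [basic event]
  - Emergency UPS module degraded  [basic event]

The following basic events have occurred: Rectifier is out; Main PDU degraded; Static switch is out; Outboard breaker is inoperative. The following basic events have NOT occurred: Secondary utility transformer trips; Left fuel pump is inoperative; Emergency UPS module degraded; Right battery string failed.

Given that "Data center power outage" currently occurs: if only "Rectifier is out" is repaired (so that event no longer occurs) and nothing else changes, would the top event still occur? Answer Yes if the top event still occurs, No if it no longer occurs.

Counterfactual: set "Rectifier is out" to not occurred.
Distribution tier fails [AND]: Left fuel pump is inoperative=not, Rectifier is out=not → not all inputs occur → does not occur.
UPS chain inoperative [OR]: Outboard breaker is inoperative=occurs, Secondary utility transformer trips=not → at least one input occurs → occurs.
Bus B fails [OR]: Right battery string failed=not, Static switch is out=occurs → at least one input occurs → occurs.
Generator path lost [AND]: UPS chain inoperative=occurs, Bus B fails=occurs, Main PDU degraded=occurs → all inputs occur → occurs.
Data center power outage [OR]: Distribution tier fails=not, Generator path lost=occurs, Emergency UPS module degraded=not → at least one input occurs → occurs.

Yes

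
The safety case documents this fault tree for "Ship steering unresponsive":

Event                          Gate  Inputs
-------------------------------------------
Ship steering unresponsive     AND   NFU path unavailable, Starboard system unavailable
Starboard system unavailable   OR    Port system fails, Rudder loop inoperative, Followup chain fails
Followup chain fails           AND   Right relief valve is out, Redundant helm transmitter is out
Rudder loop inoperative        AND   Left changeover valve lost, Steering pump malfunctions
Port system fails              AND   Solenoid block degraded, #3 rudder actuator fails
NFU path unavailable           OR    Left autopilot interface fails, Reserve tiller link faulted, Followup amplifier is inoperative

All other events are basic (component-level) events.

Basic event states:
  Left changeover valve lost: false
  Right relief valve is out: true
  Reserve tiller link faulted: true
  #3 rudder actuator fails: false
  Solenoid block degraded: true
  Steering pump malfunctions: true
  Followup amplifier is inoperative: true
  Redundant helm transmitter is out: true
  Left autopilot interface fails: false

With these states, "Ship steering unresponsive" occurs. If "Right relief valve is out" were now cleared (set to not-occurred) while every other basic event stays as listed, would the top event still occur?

Counterfactual: set "Right relief valve is out" to not occurred.
NFU path unavailable [OR]: Left autopilot interface fails=not, Reserve tiller link faulted=occurs, Followup amplifier is inoperative=occurs → at least one input occurs → occurs.
Port system fails [AND]: Solenoid block degraded=occurs, #3 rudder actuator fails=not → not all inputs occur → does not occur.
Rudder loop inoperative [AND]: Left changeover valve lost=not, Steering pump malfunctions=occurs → not all inputs occur → does not occur.
Followup chain fails [AND]: Right relief valve is out=not, Redundant helm transmitter is out=occurs → not all inputs occur → does not occur.
Starboard system unavailable [OR]: Port system fails=not, Rudder loop inoperative=not, Followup chain fails=not → no input occurs → does not occur.
Ship steering unresponsive [AND]: NFU path unavailable=occurs, Starboard system unavailable=not → not all inputs occur → does not occur.

No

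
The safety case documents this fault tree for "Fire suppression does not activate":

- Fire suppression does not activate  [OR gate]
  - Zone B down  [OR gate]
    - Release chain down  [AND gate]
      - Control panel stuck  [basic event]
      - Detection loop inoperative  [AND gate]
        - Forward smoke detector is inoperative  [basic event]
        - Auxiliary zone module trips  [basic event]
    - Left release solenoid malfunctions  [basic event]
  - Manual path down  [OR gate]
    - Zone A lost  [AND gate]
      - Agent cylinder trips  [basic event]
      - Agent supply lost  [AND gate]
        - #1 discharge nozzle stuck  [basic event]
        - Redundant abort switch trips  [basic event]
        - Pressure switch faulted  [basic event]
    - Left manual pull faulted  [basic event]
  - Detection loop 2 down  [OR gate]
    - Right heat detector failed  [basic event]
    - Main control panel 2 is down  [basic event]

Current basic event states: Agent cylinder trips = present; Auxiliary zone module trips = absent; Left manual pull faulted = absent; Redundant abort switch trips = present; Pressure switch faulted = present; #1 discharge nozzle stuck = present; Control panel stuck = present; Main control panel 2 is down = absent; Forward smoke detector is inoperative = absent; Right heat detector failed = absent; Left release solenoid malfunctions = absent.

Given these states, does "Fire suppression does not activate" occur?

Yes

Detection loop inoperative [AND]: Forward smoke detector is inoperative=not, Auxiliary zone module trips=not → not all inputs occur → does not occur.
Release chain down [AND]: Control panel stuck=occurs, Detection loop inoperative=not → not all inputs occur → does not occur.
Zone B down [OR]: Release chain down=not, Left release solenoid malfunctions=not → no input occurs → does not occur.
Agent supply lost [AND]: #1 discharge nozzle stuck=occurs, Redundant abort switch trips=occurs, Pressure switch faulted=occurs → all inputs occur → occurs.
Zone A lost [AND]: Agent cylinder trips=occurs, Agent supply lost=occurs → all inputs occur → occurs.
Manual path down [OR]: Zone A lost=occurs, Left manual pull faulted=not → at least one input occurs → occurs.
Detection loop 2 down [OR]: Right heat detector failed=not, Main control panel 2 is down=not → no input occurs → does not occur.
Fire suppression does not activate [OR]: Zone B down=not, Manual path down=occurs, Detection loop 2 down=not → at least one input occurs → occurs.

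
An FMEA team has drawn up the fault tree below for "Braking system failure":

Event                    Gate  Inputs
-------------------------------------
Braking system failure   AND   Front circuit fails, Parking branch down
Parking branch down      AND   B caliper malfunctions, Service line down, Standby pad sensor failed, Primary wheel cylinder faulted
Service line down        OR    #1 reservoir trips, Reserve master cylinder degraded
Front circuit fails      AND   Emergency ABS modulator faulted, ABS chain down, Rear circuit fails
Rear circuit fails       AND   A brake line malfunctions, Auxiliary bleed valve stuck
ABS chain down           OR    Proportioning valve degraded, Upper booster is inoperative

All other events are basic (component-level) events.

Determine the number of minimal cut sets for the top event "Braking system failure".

4

ABS chain down [OR]: union of children's cut sets → 2 cut set(s).
Rear circuit fails [AND]: one cut set from each child combined → 1 × 1 = 1 cut set(s).
Front circuit fails [AND]: one cut set from each child combined → 1 × 2 × 1 = 2 cut set(s).
Service line down [OR]: union of children's cut sets → 2 cut set(s).
Parking branch down [AND]: one cut set from each child combined → 1 × 2 × 1 × 1 = 2 cut set(s).
Braking system failure [AND]: one cut set from each child combined → 2 × 2 = 4 cut set(s).
Minimal cut sets: {#1 reservoir trips, A brake line malfunctions, Auxiliary bleed valve stuck, B caliper malfunctions, Emergency ABS modulator faulted, Primary wheel cylinder faulted, Proportioning valve degraded, Standby pad sensor failed}; {A brake line malfunctions, Auxiliary bleed valve stuck, B caliper malfunctions, Emergency ABS modulator faulted, Primary wheel cylinder faulted, Proportioning valve degraded, Reserve master cylinder degraded, Standby pad sensor failed}; {#1 reservoir trips, A brake line malfunctions, Auxiliary bleed valve stuck, B caliper malfunctions, Emergency ABS modulator faulted, Primary wheel cylinder faulted, Standby pad sensor failed, Upper booster is inoperative}; {A brake line malfunctions, Auxiliary bleed valve stuck, B caliper malfunctions, Emergency ABS modulator faulted, Primary wheel cylinder faulted, Reserve master cylinder degraded, Standby pad sensor failed, Upper booster is inoperative}.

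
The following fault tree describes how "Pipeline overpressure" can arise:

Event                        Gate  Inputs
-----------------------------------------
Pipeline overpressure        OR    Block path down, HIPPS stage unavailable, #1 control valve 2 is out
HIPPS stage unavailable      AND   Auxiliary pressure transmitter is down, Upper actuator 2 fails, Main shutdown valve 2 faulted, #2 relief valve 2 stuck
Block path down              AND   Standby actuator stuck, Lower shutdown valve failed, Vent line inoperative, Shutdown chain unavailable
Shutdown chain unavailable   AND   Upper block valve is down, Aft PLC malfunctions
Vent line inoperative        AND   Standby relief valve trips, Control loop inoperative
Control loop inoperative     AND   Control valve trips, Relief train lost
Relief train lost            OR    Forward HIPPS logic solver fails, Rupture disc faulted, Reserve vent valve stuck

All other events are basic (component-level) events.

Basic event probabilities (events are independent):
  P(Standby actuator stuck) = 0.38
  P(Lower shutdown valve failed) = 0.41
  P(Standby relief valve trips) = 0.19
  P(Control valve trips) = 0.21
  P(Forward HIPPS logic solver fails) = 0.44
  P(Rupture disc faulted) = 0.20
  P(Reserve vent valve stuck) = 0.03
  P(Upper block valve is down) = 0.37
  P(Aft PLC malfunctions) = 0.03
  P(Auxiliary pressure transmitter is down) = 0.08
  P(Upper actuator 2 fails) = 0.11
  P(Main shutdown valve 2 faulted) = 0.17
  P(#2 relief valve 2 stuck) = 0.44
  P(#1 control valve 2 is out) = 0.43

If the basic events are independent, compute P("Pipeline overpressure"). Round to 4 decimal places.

P(Relief train lost) [OR] = 1 − (1−0.44) × (1−0.20) × (1−0.03) = 0.565440
P(Control loop inoperative) [AND] = 0.21 × 0.565440 = 0.118742
P(Vent line inoperative) [AND] = 0.19 × 0.118742 = 0.022561
P(Shutdown chain unavailable) [AND] = 0.37 × 0.03 = 0.011100
P(Block path down) [AND] = 0.38 × 0.41 × 0.022561 × 0.011100 = 0.000039
P(HIPPS stage unavailable) [AND] = 0.08 × 0.11 × 0.17 × 0.44 = 0.000658
P(Pipeline overpressure) [OR] = 1 − (1−0.000039) × (1−0.000658) × (1−0.43) = 0.430397
Rounded to 4 decimal places: P(Pipeline overpressure) ≈ 0.4304.

0.4304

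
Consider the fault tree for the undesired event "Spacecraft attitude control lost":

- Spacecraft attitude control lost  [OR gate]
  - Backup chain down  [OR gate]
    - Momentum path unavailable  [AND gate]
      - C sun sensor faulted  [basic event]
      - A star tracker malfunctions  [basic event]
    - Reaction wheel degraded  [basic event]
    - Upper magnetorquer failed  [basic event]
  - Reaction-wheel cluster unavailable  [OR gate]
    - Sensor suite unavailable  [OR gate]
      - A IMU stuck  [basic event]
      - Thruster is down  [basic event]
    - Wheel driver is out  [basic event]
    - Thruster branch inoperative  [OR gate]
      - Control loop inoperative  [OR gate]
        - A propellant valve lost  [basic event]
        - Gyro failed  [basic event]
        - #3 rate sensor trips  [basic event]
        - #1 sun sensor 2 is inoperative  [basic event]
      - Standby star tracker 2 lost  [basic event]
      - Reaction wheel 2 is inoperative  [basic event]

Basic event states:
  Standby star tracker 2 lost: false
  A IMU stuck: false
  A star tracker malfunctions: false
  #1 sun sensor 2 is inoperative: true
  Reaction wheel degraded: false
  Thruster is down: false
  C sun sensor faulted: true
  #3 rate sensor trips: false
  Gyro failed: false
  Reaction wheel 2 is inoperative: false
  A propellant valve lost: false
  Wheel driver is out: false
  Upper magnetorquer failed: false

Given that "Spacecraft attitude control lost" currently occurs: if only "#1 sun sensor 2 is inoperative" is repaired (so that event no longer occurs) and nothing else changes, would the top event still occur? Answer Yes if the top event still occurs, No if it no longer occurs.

Counterfactual: set "#1 sun sensor 2 is inoperative" to not occurred.
Momentum path unavailable [AND]: C sun sensor faulted=occurs, A star tracker malfunctions=not → not all inputs occur → does not occur.
Backup chain down [OR]: Momentum path unavailable=not, Reaction wheel degraded=not, Upper magnetorquer failed=not → no input occurs → does not occur.
Sensor suite unavailable [OR]: A IMU stuck=not, Thruster is down=not → no input occurs → does not occur.
Control loop inoperative [OR]: A propellant valve lost=not, Gyro failed=not, #3 rate sensor trips=not, #1 sun sensor 2 is inoperative=not → no input occurs → does not occur.
Thruster branch inoperative [OR]: Control loop inoperative=not, Standby star tracker 2 lost=not, Reaction wheel 2 is inoperative=not → no input occurs → does not occur.
Reaction-wheel cluster unavailable [OR]: Sensor suite unavailable=not, Wheel driver is out=not, Thruster branch inoperative=not → no input occurs → does not occur.
Spacecraft attitude control lost [OR]: Backup chain down=not, Reaction-wheel cluster unavailable=not → no input occurs → does not occur.

No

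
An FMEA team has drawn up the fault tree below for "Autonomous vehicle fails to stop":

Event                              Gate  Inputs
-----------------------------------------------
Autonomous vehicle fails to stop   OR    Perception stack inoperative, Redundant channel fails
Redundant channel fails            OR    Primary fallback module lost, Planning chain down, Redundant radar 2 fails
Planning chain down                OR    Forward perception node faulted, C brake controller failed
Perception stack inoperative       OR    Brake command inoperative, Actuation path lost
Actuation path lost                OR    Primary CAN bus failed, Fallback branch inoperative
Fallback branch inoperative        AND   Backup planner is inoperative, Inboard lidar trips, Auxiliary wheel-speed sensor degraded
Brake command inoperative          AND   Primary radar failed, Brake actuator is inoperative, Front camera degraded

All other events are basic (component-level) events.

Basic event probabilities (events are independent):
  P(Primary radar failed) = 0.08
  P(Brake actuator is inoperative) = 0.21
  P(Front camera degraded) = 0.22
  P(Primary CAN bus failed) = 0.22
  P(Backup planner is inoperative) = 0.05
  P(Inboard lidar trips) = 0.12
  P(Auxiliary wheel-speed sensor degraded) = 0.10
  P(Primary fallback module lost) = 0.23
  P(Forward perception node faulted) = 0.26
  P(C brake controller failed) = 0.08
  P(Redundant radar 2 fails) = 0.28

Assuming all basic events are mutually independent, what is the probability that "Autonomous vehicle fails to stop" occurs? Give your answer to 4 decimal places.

0.7069

P(Brake command inoperative) [AND] = 0.08 × 0.21 × 0.22 = 0.003696
P(Fallback branch inoperative) [AND] = 0.05 × 0.12 × 0.10 = 0.000600
P(Actuation path lost) [OR] = 1 − (1−0.22) × (1−0.000600) = 0.220468
P(Perception stack inoperative) [OR] = 1 − (1−0.003696) × (1−0.220468) = 0.223349
P(Planning chain down) [OR] = 1 − (1−0.26) × (1−0.08) = 0.319200
P(Redundant channel fails) [OR] = 1 − (1−0.23) × (1−0.319200) × (1−0.28) = 0.622564
P(Autonomous vehicle fails to stop) [OR] = 1 − (1−0.223349) × (1−0.622564) = 0.706864
Rounded to 4 decimal places: P(Autonomous vehicle fails to stop) ≈ 0.7069.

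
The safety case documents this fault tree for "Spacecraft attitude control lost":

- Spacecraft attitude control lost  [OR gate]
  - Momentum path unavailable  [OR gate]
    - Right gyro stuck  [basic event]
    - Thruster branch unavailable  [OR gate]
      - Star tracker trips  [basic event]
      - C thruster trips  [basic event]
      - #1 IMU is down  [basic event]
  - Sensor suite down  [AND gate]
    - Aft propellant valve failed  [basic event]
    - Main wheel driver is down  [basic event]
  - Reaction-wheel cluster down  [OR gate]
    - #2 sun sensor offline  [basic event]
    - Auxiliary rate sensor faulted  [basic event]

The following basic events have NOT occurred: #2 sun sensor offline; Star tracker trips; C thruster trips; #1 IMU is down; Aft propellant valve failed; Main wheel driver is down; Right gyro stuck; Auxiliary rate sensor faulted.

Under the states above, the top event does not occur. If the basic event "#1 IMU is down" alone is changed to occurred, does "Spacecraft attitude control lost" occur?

Yes

Counterfactual: set "#1 IMU is down" to occurred.
Thruster branch unavailable [OR]: Star tracker trips=not, C thruster trips=not, #1 IMU is down=occurs → at least one input occurs → occurs.
Momentum path unavailable [OR]: Right gyro stuck=not, Thruster branch unavailable=occurs → at least one input occurs → occurs.
Sensor suite down [AND]: Aft propellant valve failed=not, Main wheel driver is down=not → not all inputs occur → does not occur.
Reaction-wheel cluster down [OR]: #2 sun sensor offline=not, Auxiliary rate sensor faulted=not → no input occurs → does not occur.
Spacecraft attitude control lost [OR]: Momentum path unavailable=occurs, Sensor suite down=not, Reaction-wheel cluster down=not → at least one input occurs → occurs.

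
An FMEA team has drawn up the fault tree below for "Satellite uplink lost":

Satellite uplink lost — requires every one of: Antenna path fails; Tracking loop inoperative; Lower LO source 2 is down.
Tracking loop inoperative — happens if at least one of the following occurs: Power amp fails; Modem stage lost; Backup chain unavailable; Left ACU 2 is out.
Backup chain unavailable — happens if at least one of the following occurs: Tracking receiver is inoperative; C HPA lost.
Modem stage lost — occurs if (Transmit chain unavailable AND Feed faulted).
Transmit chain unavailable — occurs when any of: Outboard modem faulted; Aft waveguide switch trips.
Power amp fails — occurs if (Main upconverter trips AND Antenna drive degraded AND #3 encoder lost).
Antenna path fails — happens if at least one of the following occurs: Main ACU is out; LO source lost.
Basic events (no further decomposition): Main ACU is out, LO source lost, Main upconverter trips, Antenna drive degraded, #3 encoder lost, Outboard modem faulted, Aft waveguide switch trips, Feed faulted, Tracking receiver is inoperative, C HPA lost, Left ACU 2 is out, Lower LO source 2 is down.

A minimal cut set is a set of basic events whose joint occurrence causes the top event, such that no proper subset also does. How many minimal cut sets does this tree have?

12

Antenna path fails [OR]: union of children's cut sets → 2 cut set(s).
Power amp fails [AND]: one cut set from each child combined → 1 × 1 × 1 = 1 cut set(s).
Transmit chain unavailable [OR]: union of children's cut sets → 2 cut set(s).
Modem stage lost [AND]: one cut set from each child combined → 2 × 1 = 2 cut set(s).
Backup chain unavailable [OR]: union of children's cut sets → 2 cut set(s).
Tracking loop inoperative [OR]: union of children's cut sets → 6 cut set(s).
Satellite uplink lost [AND]: one cut set from each child combined → 2 × 6 × 1 = 12 cut set(s).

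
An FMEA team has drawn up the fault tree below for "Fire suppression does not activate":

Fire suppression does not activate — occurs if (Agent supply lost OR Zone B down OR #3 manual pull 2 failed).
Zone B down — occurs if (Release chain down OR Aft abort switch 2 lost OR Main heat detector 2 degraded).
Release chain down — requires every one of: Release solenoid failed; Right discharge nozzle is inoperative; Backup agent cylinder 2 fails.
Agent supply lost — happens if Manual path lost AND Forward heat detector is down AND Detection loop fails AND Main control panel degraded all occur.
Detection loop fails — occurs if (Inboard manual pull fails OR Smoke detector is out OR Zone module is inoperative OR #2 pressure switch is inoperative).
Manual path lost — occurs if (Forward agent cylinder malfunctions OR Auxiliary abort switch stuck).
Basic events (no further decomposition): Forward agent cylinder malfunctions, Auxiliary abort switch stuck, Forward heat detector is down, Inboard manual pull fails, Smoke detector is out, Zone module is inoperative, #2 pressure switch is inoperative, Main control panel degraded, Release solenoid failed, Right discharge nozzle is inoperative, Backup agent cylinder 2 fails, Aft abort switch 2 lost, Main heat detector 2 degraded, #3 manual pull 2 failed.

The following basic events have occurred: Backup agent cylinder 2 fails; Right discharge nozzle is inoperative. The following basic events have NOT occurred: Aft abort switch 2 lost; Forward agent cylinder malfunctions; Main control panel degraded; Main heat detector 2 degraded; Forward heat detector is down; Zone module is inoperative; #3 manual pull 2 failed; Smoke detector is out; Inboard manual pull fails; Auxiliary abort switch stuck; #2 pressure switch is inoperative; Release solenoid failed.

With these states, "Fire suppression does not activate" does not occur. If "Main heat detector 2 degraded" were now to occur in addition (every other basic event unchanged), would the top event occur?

Counterfactual: set "Main heat detector 2 degraded" to occurred.
Manual path lost [OR]: Forward agent cylinder malfunctions=not, Auxiliary abort switch stuck=not → no input occurs → does not occur.
Detection loop fails [OR]: Inboard manual pull fails=not, Smoke detector is out=not, Zone module is inoperative=not, #2 pressure switch is inoperative=not → no input occurs → does not occur.
Agent supply lost [AND]: Manual path lost=not, Forward heat detector is down=not, Detection loop fails=not, Main control panel degraded=not → not all inputs occur → does not occur.
Release chain down [AND]: Release solenoid failed=not, Right discharge nozzle is inoperative=occurs, Backup agent cylinder 2 fails=occurs → not all inputs occur → does not occur.
Zone B down [OR]: Release chain down=not, Aft abort switch 2 lost=not, Main heat detector 2 degraded=occurs → at least one input occurs → occurs.
Fire suppression does not activate [OR]: Agent supply lost=not, Zone B down=occurs, #3 manual pull 2 failed=not → at least one input occurs → occurs.

Yes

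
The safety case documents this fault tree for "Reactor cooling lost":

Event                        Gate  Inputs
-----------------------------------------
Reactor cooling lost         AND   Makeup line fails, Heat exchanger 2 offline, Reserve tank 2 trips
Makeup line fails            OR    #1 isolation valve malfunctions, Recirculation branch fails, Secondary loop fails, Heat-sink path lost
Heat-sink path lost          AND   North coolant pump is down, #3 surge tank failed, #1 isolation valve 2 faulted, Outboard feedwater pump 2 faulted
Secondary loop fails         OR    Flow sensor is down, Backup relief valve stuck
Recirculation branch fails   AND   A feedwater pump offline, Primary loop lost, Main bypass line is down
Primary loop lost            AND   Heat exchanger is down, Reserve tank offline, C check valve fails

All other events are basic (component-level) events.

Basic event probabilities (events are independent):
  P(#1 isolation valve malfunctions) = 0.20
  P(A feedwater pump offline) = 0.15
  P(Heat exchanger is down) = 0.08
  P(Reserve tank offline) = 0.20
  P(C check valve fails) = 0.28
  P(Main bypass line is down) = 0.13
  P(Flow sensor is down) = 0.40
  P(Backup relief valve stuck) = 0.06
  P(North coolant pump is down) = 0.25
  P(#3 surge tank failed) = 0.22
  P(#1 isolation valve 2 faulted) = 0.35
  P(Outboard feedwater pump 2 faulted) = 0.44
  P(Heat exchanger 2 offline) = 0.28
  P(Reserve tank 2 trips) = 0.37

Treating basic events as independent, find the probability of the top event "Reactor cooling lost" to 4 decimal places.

P(Primary loop lost) [AND] = 0.08 × 0.20 × 0.28 = 0.004480
P(Recirculation branch fails) [AND] = 0.15 × 0.004480 × 0.13 = 0.000087
P(Secondary loop fails) [OR] = 1 − (1−0.40) × (1−0.06) = 0.436000
P(Heat-sink path lost) [AND] = 0.25 × 0.22 × 0.35 × 0.44 = 0.008470
P(Makeup line fails) [OR] = 1 − (1−0.20) × (1−0.000087) × (1−0.436000) × (1−0.008470) = 0.552661
P(Reactor cooling lost) [AND] = 0.552661 × 0.28 × 0.37 = 0.057256
Rounded to 4 decimal places: P(Reactor cooling lost) ≈ 0.0573.

0.0573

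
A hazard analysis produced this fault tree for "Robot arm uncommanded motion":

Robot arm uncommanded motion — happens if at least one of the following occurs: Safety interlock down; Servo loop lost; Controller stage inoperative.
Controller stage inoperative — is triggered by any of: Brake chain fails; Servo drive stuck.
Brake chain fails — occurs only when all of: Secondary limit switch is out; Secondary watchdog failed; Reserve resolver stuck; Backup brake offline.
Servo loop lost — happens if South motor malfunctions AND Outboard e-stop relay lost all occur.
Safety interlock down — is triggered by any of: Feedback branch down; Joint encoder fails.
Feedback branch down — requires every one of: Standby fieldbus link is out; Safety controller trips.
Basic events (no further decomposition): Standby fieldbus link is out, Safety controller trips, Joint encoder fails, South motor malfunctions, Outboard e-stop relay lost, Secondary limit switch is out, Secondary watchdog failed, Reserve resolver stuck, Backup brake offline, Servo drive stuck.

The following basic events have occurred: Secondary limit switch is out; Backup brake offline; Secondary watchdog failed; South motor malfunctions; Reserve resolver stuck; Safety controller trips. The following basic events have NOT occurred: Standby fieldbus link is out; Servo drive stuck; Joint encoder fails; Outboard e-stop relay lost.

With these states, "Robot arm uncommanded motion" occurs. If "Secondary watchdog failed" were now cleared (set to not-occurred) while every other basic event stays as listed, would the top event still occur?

Counterfactual: set "Secondary watchdog failed" to not occurred.
Feedback branch down [AND]: Standby fieldbus link is out=not, Safety controller trips=occurs → not all inputs occur → does not occur.
Safety interlock down [OR]: Feedback branch down=not, Joint encoder fails=not → no input occurs → does not occur.
Servo loop lost [AND]: South motor malfunctions=occurs, Outboard e-stop relay lost=not → not all inputs occur → does not occur.
Brake chain fails [AND]: Secondary limit switch is out=occurs, Secondary watchdog failed=not, Reserve resolver stuck=occurs, Backup brake offline=occurs → not all inputs occur → does not occur.
Controller stage inoperative [OR]: Brake chain fails=not, Servo drive stuck=not → no input occurs → does not occur.
Robot arm uncommanded motion [OR]: Safety interlock down=not, Servo loop lost=not, Controller stage inoperative=not → no input occurs → does not occur.

No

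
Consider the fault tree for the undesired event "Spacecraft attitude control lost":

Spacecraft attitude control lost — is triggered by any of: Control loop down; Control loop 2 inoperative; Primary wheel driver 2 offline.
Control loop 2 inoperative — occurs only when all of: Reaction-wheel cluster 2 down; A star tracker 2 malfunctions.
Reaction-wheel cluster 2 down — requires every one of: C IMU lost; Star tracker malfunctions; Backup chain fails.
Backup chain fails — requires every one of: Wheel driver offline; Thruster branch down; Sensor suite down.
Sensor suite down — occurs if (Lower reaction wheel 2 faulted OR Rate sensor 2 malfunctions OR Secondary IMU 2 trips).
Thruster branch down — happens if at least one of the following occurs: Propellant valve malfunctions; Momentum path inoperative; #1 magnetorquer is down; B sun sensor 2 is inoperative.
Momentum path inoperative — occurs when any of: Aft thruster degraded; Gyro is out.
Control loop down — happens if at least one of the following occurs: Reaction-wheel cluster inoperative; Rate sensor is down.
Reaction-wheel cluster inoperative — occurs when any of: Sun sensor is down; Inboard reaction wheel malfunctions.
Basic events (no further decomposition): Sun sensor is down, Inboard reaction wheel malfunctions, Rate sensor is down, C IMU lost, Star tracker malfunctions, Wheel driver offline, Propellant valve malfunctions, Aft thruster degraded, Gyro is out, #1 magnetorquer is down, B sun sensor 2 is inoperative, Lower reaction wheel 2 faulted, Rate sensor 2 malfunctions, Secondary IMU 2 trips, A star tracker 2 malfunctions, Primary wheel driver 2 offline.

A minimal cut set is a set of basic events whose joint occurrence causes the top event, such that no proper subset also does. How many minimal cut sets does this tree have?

Reaction-wheel cluster inoperative [OR]: union of children's cut sets → 2 cut set(s).
Control loop down [OR]: union of children's cut sets → 3 cut set(s).
Momentum path inoperative [OR]: union of children's cut sets → 2 cut set(s).
Thruster branch down [OR]: union of children's cut sets → 5 cut set(s).
Sensor suite down [OR]: union of children's cut sets → 3 cut set(s).
Backup chain fails [AND]: one cut set from each child combined → 1 × 5 × 3 = 15 cut set(s).
Reaction-wheel cluster 2 down [AND]: one cut set from each child combined → 1 × 1 × 15 = 15 cut set(s).
Control loop 2 inoperative [AND]: one cut set from each child combined → 15 × 1 = 15 cut set(s).
Spacecraft attitude control lost [OR]: union of children's cut sets → 19 cut set(s).

19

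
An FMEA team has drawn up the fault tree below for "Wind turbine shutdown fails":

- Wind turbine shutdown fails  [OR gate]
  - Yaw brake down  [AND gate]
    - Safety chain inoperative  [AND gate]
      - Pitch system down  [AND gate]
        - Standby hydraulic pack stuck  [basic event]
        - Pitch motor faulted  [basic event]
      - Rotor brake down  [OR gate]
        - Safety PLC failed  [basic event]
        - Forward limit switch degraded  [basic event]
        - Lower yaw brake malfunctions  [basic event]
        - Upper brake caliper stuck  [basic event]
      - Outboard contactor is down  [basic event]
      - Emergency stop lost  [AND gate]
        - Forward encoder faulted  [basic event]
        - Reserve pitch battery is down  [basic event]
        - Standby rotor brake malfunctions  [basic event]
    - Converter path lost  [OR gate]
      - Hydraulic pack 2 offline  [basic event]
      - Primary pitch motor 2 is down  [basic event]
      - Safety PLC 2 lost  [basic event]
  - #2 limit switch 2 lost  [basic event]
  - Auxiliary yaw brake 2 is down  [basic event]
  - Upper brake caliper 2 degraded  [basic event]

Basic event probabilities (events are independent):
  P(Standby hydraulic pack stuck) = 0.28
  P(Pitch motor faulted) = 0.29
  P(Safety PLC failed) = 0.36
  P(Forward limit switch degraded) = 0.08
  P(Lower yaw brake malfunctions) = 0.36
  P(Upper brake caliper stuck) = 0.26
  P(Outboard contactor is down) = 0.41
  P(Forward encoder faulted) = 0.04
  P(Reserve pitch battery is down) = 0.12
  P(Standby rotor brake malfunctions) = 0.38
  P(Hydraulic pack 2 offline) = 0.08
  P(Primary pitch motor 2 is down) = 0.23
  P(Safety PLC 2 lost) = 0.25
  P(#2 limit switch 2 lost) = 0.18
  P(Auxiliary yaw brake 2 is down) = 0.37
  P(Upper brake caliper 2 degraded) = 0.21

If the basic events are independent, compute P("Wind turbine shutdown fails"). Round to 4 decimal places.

0.5919

P(Pitch system down) [AND] = 0.28 × 0.29 = 0.081200
P(Rotor brake down) [OR] = 1 − (1−0.36) × (1−0.08) × (1−0.36) × (1−0.26) = 0.721144
P(Emergency stop lost) [AND] = 0.04 × 0.12 × 0.38 = 0.001824
P(Safety chain inoperative) [AND] = 0.081200 × 0.721144 × 0.41 × 0.001824 = 0.000044
P(Converter path lost) [OR] = 1 − (1−0.08) × (1−0.23) × (1−0.25) = 0.468700
P(Yaw brake down) [AND] = 0.000044 × 0.468700 = 0.000021
P(Wind turbine shutdown fails) [OR] = 1 − (1−0.000021) × (1−0.18) × (1−0.37) × (1−0.21) = 0.591895
Rounded to 4 decimal places: P(Wind turbine shutdown fails) ≈ 0.5919.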